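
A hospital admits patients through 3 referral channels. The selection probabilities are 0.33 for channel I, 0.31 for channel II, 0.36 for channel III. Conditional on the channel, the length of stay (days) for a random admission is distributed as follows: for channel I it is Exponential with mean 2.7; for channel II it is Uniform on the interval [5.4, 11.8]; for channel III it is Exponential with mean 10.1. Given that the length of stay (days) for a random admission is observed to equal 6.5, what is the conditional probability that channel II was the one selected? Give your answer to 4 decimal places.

0.6196

Likelihoods f(6.5 | ·): I: 0.0333513; II: 0.15625; III: 0.0520214.
Posterior ∝ prior × likelihood. Numerator for II: 0.31·0.15625 = 0.0484375.
Normalizing constant: 0.33·0.0333513 + 0.31·0.15625 + 0.36·0.0520214 = 0.0781711.
P(II | observation) = 0.0484375 / 0.0781711 = 0.619634.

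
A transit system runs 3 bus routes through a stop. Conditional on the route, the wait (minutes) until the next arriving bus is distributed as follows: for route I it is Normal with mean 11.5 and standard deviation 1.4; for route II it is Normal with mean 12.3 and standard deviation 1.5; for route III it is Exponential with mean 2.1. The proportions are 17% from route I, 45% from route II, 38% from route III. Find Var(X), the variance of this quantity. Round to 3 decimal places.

26.569

Per component, I: μ=11.5, E[X²]=134.21; II: μ=12.3, E[X²]=153.54; III: μ=2.1, E[X²]=8.82.
E[X] = 0.17·11.5 + 0.45·12.3 + 0.38·2.1 = 8.288.
E[X²] = 0.17·134.21 + 0.45·153.54 + 0.38·8.82 = 95.2603.
Var(X) = E[X²] − (E[X])² = 95.2603 − 68.6909 = 26.5694.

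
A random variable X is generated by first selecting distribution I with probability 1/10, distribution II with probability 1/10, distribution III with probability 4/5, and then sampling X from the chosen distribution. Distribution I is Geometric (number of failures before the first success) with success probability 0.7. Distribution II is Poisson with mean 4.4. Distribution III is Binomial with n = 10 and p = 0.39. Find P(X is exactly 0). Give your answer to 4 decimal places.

0.0769

Conditional on each component, P(X = 0): I: 0.7; II: 0.0122773; III: 0.00713343.
By total probability, P(X = 0) = 0.1·0.7 + 0.1·0.0122773 + 0.8·0.00713343 = 0.0769345.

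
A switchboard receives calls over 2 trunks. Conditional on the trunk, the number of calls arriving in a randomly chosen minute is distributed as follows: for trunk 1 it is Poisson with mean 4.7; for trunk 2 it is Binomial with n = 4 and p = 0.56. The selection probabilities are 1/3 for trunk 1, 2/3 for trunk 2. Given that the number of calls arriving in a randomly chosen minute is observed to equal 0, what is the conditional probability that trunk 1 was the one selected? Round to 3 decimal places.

0.108

Likelihoods P(X=0 | ·): 1: 0.00909528; 2: 0.037481.
Posterior ∝ prior × likelihood. Numerator for 1: 0.333333·0.00909528 = 0.00303176.
Normalizing constant: 0.333333·0.00909528 + 0.666667·0.037481 = 0.0280191.
P(1 | observation) = 0.00303176 / 0.0280191 = 0.108203.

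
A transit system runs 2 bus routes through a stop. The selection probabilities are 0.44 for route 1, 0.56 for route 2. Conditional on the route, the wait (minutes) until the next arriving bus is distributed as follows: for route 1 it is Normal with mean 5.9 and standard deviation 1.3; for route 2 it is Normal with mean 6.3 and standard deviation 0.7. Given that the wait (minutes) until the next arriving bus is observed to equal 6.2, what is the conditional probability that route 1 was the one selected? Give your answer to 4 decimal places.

Likelihoods f(6.2 | ·): 1: 0.298815; 2: 0.564132.
Posterior ∝ prior × likelihood. Numerator for 1: 0.44·0.298815 = 0.131479.
Normalizing constant: 0.44·0.298815 + 0.56·0.564132 = 0.447392.
P(1 | observation) = 0.131479 / 0.447392 = 0.293878.

0.2939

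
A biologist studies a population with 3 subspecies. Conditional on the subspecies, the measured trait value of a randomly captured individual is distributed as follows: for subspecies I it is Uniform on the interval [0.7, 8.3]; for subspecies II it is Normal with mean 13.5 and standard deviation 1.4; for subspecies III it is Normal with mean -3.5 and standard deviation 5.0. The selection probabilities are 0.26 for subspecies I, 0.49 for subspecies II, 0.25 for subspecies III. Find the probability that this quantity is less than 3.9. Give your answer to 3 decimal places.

0.342

Conditional on each subspecies, P(X < 3.9): I: 0.421053; II: 3.51258e-12; III: 0.930563.
By total probability, P(X < 3.9) = 0.26·0.421053 + 0.49·3.51258e-12 + 0.25·0.930563 = 0.342115.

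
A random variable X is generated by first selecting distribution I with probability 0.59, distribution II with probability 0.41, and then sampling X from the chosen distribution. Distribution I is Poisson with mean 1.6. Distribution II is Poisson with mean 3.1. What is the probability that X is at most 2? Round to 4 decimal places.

Conditional on each component, P(X ≤ 2): I: 0.783358; II: 0.401163.
By total probability, P(X ≤ 2) = 0.59·0.783358 + 0.41·0.401163 = 0.626658.

0.6267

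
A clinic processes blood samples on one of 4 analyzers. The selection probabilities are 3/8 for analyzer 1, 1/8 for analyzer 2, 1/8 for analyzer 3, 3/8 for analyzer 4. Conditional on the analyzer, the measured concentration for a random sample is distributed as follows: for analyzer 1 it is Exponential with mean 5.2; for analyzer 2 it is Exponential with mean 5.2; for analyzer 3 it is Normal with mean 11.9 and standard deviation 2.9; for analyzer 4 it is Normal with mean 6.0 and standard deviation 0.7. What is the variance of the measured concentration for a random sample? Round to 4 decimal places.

Per component, 1: μ=5.2, E[X²]=54.08; 2: μ=5.2, E[X²]=54.08; 3: μ=11.9, E[X²]=150.02; 4: μ=6, E[X²]=36.49.
E[X] = 0.375·5.2 + 0.125·5.2 + 0.125·11.9 + 0.375·6 = 6.3375.
E[X²] = 0.375·54.08 + 0.125·54.08 + 0.125·150.02 + 0.375·36.49 = 59.4763.
Var(X) = E[X²] − (E[X])² = 59.4763 − 40.1639 = 19.3123.

19.3123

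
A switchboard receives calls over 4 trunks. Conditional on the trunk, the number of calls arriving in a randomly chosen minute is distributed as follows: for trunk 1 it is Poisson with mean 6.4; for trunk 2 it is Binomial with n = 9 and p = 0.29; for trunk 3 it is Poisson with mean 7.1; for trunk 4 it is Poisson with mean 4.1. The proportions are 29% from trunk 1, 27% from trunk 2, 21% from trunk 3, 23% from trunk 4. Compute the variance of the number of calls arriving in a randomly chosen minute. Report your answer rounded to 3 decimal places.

Per component, 1: μ=6.4, E[X²]=47.36; 2: μ=2.61, E[X²]=8.6652; 3: μ=7.1, E[X²]=57.51; 4: μ=4.1, E[X²]=20.91.
E[X] = 0.29·6.4 + 0.27·2.61 + 0.21·7.1 + 0.23·4.1 = 4.9947.
E[X²] = 0.29·47.36 + 0.27·8.6652 + 0.21·57.51 + 0.23·20.91 = 32.9604.
Var(X) = E[X²] − (E[X])² = 32.9604 − 24.947 = 8.01338.

8.013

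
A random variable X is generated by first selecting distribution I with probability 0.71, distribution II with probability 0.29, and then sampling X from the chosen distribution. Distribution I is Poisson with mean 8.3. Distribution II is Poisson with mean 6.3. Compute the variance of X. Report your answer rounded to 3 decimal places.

8.544

Per component, I: μ=8.3, E[X²]=77.19; II: μ=6.3, E[X²]=45.99.
E[X] = 0.71·8.3 + 0.29·6.3 = 7.72.
E[X²] = 0.71·77.19 + 0.29·45.99 = 68.142.
Var(X) = E[X²] − (E[X])² = 68.142 − 59.5984 = 8.5436.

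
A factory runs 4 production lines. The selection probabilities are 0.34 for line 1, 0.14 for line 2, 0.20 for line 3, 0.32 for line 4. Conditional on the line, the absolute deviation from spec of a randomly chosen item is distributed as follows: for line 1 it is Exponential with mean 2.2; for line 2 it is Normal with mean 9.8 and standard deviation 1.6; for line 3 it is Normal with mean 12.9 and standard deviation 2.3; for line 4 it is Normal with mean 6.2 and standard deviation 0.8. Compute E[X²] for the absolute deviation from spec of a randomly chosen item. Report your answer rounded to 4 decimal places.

63.9408

For each component E[X²] = Var + (mean)², giving 1: 9.68; 2: 98.6; 3: 171.7; 4: 39.08.
Overall E[X²] = 0.34·9.68 + 0.14·98.6 + 0.2·171.7 + 0.32·39.08 = 63.9408.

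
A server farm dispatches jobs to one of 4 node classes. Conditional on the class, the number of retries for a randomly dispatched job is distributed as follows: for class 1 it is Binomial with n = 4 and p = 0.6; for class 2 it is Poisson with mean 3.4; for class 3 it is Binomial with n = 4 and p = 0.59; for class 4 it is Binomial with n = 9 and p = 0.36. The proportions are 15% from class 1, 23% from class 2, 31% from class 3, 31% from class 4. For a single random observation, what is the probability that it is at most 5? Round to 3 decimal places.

Conditional on each class, P(X ≤ 5): 1: 1; 2: 0.870542; 3: 1; 4: 0.938785.
By total probability, P(X ≤ 5) = 0.15·1 + 0.23·0.870542 + 0.31·1 + 0.31·0.938785 = 0.951248.

0.951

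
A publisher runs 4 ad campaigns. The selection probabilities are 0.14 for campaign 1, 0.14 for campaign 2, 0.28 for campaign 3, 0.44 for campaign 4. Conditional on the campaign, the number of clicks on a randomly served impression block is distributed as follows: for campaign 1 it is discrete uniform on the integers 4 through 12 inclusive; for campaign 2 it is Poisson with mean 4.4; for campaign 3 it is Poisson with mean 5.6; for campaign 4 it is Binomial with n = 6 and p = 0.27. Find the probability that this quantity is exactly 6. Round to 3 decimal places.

0.077

Conditional on each campaign, P(X = 6): 1: 0.111111; 2: 0.123734; 3: 0.158397; 4: 0.00038742.
By total probability, P(X = 6) = 0.14·0.111111 + 0.14·0.123734 + 0.28·0.158397 + 0.44·0.00038742 = 0.0773999.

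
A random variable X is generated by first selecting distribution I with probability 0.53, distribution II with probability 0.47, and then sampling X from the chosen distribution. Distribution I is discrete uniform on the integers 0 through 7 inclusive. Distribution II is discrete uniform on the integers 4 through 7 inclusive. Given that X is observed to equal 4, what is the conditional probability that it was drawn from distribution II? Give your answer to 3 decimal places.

Likelihoods P(X=4 | ·): I: 0.125; II: 0.25.
Posterior ∝ prior × likelihood. Numerator for II: 0.47·0.25 = 0.1175.
Normalizing constant: 0.53·0.125 + 0.47·0.25 = 0.18375.
P(II | observation) = 0.1175 / 0.18375 = 0.639456.

0.639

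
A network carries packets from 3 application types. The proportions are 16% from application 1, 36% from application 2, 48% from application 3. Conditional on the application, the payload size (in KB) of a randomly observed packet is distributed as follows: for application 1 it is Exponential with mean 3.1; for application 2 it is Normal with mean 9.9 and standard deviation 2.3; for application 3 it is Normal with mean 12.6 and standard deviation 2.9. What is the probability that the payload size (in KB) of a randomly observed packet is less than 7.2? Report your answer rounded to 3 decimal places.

0.203

Conditional on each application, P(X < 7.2): 1: 0.90198; 2: 0.120215; 3: 0.0312967.
By total probability, P(X < 7.2) = 0.16·0.90198 + 0.36·0.120215 + 0.48·0.0312967 = 0.202617.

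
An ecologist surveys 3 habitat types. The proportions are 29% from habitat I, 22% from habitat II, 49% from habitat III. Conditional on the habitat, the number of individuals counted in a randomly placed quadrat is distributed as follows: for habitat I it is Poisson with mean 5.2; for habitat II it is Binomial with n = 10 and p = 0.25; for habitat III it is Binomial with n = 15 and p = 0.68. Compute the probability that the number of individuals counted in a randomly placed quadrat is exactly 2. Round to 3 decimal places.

Conditional on each habitat, P(X = 2): I: 0.074584; II: 0.281568; III: 1.79125e-05.
By total probability, P(X = 2) = 0.29·0.074584 + 0.22·0.281568 + 0.49·1.79125e-05 = 0.083583.

0.084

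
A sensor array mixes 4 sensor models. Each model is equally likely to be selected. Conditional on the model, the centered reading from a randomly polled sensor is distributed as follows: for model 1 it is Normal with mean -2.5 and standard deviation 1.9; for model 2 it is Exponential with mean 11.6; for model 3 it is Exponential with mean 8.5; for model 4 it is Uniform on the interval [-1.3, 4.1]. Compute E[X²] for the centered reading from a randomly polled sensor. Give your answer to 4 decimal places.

For each component E[X²] = Var + (mean)², giving 1: 9.86; 2: 269.12; 3: 144.5; 4: 4.39.
Overall E[X²] = 0.25·9.86 + 0.25·269.12 + 0.25·144.5 + 0.25·4.39 = 106.968.

106.9675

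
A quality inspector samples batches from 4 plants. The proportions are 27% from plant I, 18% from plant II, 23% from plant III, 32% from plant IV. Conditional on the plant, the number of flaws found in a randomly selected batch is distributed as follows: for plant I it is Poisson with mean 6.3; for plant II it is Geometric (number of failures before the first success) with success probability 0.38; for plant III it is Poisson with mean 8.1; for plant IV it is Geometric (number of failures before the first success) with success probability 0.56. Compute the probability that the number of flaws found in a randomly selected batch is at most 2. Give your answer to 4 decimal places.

0.4462

Conditional on each plant, P(X ≤ 2): I: 0.0498465; II: 0.761672; III: 0.0127198; IV: 0.914816.
By total probability, P(X ≤ 2) = 0.27·0.0498465 + 0.18·0.761672 + 0.23·0.0127198 + 0.32·0.914816 = 0.446226.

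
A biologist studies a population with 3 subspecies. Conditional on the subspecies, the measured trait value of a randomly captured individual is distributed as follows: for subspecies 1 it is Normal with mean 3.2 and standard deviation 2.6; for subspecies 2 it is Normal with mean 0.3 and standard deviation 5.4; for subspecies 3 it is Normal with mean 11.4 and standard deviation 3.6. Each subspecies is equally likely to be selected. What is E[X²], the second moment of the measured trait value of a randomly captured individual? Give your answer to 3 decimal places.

For each component E[X²] = Var + (mean)², giving 1: 17; 2: 29.25; 3: 142.92.
Overall E[X²] = 0.333333·17 + 0.333333·29.25 + 0.333333·142.92 = 63.0567.

63.057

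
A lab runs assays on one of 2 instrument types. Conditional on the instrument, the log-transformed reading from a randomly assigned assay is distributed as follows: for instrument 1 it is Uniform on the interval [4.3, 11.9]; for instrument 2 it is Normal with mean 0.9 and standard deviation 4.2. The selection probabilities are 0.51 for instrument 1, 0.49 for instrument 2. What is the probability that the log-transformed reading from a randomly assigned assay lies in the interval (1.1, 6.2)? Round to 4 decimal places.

0.3125

Conditional on each instrument, P(1.1 < X < 6.2): 1: 0.25; 2: 0.377518.
By total probability, P(1.1 < X < 6.2) = 0.51·0.25 + 0.49·0.377518 = 0.312484.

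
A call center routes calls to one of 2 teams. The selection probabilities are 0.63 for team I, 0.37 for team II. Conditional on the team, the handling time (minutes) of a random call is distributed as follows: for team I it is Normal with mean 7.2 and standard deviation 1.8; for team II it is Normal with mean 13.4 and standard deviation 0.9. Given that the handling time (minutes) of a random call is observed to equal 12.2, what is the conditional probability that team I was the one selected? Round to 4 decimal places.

Likelihoods f(12.2 | ·): I: 0.00467863; II: 0.182233.
Posterior ∝ prior × likelihood. Numerator for I: 0.63·0.00467863 = 0.00294754.
Normalizing constant: 0.63·0.00467863 + 0.37·0.182233 = 0.0703739.
P(I | observation) = 0.00294754 / 0.0703739 = 0.041884.

0.0419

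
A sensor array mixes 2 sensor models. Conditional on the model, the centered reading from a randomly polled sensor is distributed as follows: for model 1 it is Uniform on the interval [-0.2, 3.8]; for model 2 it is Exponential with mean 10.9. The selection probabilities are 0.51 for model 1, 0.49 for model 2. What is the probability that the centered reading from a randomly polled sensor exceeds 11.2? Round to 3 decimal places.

0.175

Conditional on each model, P(X > 11.2): 1: 0; 2: 0.357892.
By total probability, P(X > 11.2) = 0.51·0 + 0.49·0.357892 = 0.175367.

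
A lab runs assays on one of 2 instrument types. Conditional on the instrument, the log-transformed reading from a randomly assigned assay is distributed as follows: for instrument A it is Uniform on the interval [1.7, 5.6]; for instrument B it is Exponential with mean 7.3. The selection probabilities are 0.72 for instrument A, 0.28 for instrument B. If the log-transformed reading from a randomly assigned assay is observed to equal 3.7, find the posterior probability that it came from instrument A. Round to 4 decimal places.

Likelihoods f(3.7 | ·): A: 0.25641; B: 0.0825193.
Posterior ∝ prior × likelihood. Numerator for A: 0.72·0.25641 = 0.184615.
Normalizing constant: 0.72·0.25641 + 0.28·0.0825193 = 0.207721.
P(A | observation) = 0.184615 / 0.207721 = 0.888767.

0.8888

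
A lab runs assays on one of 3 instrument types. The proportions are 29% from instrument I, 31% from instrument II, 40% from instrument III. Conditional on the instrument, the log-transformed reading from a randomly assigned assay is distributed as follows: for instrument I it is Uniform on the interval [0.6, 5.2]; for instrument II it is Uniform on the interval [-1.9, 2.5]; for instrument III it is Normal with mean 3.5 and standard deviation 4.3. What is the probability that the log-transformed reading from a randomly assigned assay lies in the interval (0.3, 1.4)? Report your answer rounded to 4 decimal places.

0.1616

Conditional on each instrument, P(0.3 < X < 1.4): I: 0.173913; II: 0.25; III: 0.0842612.
By total probability, P(0.3 < X < 1.4) = 0.29·0.173913 + 0.31·0.25 + 0.4·0.0842612 = 0.161639.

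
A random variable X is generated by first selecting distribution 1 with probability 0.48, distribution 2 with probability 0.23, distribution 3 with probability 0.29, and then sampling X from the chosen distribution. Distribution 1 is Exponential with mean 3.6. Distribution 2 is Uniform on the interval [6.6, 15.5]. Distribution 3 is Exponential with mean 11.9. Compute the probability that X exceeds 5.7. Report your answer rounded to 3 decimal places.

0.508

Conditional on each component, P(X > 5.7): 1: 0.20529; 2: 1; 3: 0.619408.
By total probability, P(X > 5.7) = 0.48·0.20529 + 0.23·1 + 0.29·0.619408 = 0.508167.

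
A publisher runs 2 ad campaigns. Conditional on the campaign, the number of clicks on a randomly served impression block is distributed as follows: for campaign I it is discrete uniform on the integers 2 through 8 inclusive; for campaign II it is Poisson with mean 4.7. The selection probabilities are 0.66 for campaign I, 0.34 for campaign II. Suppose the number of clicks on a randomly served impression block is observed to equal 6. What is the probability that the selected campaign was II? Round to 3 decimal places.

0.329

Likelihoods P(X=6 | ·): I: 0.142857; II: 0.136167.
Posterior ∝ prior × likelihood. Numerator for II: 0.34·0.136167 = 0.0462966.
Normalizing constant: 0.66·0.142857 + 0.34·0.136167 = 0.140582.
P(II | observation) = 0.0462966 / 0.140582 = 0.32932.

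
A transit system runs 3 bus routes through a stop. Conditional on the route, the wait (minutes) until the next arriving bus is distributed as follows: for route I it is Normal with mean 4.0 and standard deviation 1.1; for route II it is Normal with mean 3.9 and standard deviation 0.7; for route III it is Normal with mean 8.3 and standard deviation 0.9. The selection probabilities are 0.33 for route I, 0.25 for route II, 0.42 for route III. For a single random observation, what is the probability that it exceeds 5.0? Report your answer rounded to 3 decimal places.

0.494

Conditional on each route, P(X > 5.0): I: 0.181651; II: 0.0580416; III: 0.999877.
By total probability, P(X > 5.0) = 0.33·0.181651 + 0.25·0.0580416 + 0.42·0.999877 = 0.494404.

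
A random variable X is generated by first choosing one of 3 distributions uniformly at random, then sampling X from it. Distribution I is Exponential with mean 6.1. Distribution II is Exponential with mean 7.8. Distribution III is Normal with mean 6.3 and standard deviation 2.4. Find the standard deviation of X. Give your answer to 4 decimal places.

5.9312

Per component, I: μ=6.1, E[X²]=74.42; II: μ=7.8, E[X²]=121.68; III: μ=6.3, E[X²]=45.45.
E[X] = 0.333333·6.1 + 0.333333·7.8 + 0.333333·6.3 = 6.73333.
E[X²] = 0.333333·74.42 + 0.333333·121.68 + 0.333333·45.45 = 80.5167.
Var(X) = E[X²] − (E[X])² = 80.5167 − 45.3378 = 35.1789.
SD(X) = √35.1789 = 5.93118.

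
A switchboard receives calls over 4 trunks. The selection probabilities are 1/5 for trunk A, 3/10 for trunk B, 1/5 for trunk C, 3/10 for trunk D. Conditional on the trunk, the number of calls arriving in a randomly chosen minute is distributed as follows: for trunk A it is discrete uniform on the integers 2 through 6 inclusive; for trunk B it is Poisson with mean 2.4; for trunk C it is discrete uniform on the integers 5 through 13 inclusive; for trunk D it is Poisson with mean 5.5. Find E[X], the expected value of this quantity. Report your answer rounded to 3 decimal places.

Component means — A: 4; B: 2.4; C: 9; D: 5.5.
E[X] = 0.2·4 + 0.3·2.4 + 0.2·9 + 0.3·5.5 = 4.97.

4.970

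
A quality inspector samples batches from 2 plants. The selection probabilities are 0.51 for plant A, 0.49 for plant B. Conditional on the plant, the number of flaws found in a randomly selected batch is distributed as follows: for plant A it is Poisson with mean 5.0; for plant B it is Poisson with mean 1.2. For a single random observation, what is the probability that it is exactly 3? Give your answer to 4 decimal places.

Conditional on each plant, P(X = 3): A: 0.140374; B: 0.0867439.
By total probability, P(X = 3) = 0.51·0.140374 + 0.49·0.0867439 = 0.114095.

0.1141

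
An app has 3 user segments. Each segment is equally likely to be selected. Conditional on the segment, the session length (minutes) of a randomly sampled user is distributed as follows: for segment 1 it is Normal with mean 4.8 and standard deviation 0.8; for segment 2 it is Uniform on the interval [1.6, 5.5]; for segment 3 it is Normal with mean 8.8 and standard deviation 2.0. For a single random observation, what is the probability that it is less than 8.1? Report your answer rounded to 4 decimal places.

Conditional on each segment, P(X < 8.1): 1: 0.999981; 2: 1; 3: 0.363169.
By total probability, P(X < 8.1) = 0.333333·0.999981 + 0.333333·1 + 0.333333·0.363169 = 0.787717.

0.7877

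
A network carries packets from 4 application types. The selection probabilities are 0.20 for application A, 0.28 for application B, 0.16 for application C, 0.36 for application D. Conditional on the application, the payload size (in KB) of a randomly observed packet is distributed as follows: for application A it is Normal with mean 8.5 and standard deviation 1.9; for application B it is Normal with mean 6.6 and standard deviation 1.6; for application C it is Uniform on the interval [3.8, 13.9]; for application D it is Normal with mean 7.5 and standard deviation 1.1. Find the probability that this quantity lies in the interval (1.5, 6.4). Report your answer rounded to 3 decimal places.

0.251

Conditional on each application, P(1.5 < X < 6.4): A: 0.134408; B: 0.449544; C: 0.257426; D: 0.158655.
By total probability, P(1.5 < X < 6.4) = 0.2·0.134408 + 0.28·0.449544 + 0.16·0.257426 + 0.36·0.158655 = 0.251058.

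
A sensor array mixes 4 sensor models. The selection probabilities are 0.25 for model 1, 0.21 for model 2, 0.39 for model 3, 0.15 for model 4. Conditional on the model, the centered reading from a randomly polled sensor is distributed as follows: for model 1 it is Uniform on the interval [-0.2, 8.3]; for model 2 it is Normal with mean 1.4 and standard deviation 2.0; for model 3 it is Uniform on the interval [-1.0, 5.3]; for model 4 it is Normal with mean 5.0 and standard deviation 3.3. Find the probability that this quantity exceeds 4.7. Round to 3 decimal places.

0.234

Conditional on each model, P(X > 4.7): 1: 0.423529; 2: 0.0494715; 3: 0.0952381; 4: 0.536218.
By total probability, P(X > 4.7) = 0.25·0.423529 + 0.21·0.0494715 + 0.39·0.0952381 + 0.15·0.536218 = 0.233847.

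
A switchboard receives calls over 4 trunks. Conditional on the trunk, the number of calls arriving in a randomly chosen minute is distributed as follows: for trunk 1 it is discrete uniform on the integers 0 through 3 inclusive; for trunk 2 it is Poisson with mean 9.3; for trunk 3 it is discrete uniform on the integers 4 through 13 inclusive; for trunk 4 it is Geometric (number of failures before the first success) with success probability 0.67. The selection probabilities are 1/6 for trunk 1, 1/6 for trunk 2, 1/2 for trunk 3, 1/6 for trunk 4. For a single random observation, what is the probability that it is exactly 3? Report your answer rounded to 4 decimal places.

0.0477

Conditional on each trunk, P(X = 3): 1: 0.25; 2: 0.0122563; 3: 0; 4: 0.0240778.
By total probability, P(X = 3) = 0.166667·0.25 + 0.166667·0.0122563 + 0.5·0 + 0.166667·0.0240778 = 0.0477223.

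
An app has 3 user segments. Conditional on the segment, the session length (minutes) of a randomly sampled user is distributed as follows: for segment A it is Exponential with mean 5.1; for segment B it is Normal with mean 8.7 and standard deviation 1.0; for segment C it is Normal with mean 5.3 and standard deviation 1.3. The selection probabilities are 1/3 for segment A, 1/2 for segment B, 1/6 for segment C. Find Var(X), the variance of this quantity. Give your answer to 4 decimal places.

Per component, A: μ=5.1, E[X²]=52.02; B: μ=8.7, E[X²]=76.69; C: μ=5.3, E[X²]=29.78.
E[X] = 0.333333·5.1 + 0.5·8.7 + 0.166667·5.3 = 6.93333.
E[X²] = 0.333333·52.02 + 0.5·76.69 + 0.166667·29.78 = 60.6483.
Var(X) = E[X²] − (E[X])² = 60.6483 − 48.0711 = 12.5772.

12.5772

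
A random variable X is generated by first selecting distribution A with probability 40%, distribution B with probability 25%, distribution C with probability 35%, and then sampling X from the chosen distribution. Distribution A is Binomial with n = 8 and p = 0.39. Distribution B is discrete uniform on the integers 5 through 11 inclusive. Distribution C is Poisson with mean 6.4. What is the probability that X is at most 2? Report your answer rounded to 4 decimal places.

Conditional on each component, P(X ≤ 2): A: 0.336639; B: 0; C: 0.0463242.
By total probability, P(X ≤ 2) = 0.4·0.336639 + 0.25·0 + 0.35·0.0463242 = 0.150869.

0.1509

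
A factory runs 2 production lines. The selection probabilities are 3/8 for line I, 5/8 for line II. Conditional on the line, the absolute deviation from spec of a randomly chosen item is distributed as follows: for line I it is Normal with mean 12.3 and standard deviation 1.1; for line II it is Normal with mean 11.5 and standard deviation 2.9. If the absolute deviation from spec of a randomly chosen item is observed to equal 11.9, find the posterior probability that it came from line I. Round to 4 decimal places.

Likelihoods f(11.9 | ·): I: 0.339472; II: 0.136264.
Posterior ∝ prior × likelihood. Numerator for I: 0.375·0.339472 = 0.127302.
Normalizing constant: 0.375·0.339472 + 0.625·0.136264 = 0.212467.
P(I | observation) = 0.127302 / 0.212467 = 0.599161.

0.5992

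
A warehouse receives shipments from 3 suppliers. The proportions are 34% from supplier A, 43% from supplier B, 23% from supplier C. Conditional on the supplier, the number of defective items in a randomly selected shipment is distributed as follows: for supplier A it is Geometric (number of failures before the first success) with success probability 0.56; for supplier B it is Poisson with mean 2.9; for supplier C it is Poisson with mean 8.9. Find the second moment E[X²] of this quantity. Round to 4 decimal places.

For each component E[X²] = Var + (mean)², giving A: 2.02041; B: 11.31; C: 88.11.
Overall E[X²] = 0.34·2.02041 + 0.43·11.31 + 0.23·88.11 = 25.8155.

25.8155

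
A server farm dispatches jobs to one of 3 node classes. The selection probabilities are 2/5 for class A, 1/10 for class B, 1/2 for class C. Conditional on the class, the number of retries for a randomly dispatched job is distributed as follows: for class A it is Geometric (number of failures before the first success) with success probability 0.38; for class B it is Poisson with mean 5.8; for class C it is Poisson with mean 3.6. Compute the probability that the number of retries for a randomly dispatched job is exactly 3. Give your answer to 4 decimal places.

Conditional on each class, P(X = 3): A: 0.0905646; B: 0.098452; C: 0.212469.
By total probability, P(X = 3) = 0.4·0.0905646 + 0.1·0.098452 + 0.5·0.212469 = 0.152306.

0.1523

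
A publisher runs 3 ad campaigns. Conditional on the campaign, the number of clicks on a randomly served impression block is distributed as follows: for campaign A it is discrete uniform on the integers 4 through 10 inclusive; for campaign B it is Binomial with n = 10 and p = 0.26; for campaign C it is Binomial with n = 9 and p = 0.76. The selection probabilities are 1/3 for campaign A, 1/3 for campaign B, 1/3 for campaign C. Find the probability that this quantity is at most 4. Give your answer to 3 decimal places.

Conditional on each campaign, P(X ≤ 4): A: 0.142857; B: 0.909646; C: 0.0415503.
By total probability, P(X ≤ 4) = 0.333333·0.142857 + 0.333333·0.909646 + 0.333333·0.0415503 = 0.364684.

0.365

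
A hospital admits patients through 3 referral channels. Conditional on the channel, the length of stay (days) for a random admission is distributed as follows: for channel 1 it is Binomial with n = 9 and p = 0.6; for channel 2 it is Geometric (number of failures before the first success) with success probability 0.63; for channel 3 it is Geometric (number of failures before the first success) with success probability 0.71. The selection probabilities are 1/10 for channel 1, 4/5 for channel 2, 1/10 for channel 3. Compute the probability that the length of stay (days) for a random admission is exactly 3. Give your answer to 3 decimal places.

0.035

Conditional on each channel, P(X = 3): 1: 0.0743178; 2: 0.0319114; 3: 0.0173162.
By total probability, P(X = 3) = 0.1·0.0743178 + 0.8·0.0319114 + 0.1·0.0173162 = 0.0346925.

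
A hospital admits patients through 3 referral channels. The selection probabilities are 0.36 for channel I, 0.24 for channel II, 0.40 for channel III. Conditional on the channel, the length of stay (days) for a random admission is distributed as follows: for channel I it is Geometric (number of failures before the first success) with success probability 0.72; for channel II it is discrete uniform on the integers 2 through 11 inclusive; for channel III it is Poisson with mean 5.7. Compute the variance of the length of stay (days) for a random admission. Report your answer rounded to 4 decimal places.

Per component, I: μ=0.388889, E[X²]=0.691358; II: μ=6.5, E[X²]=50.5; III: μ=5.7, E[X²]=38.19.
E[X] = 0.36·0.388889 + 0.24·6.5 + 0.4·5.7 = 3.98.
E[X²] = 0.36·0.691358 + 0.24·50.5 + 0.4·38.19 = 27.6449.
Var(X) = E[X²] − (E[X])² = 27.6449 − 15.8404 = 11.8045.

11.8045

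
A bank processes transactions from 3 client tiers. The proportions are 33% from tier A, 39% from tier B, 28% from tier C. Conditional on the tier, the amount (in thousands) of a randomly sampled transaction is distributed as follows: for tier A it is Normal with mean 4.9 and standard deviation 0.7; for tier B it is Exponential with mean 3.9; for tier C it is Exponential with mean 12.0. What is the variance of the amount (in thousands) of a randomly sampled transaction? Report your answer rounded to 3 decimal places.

Per component, A: μ=4.9, E[X²]=24.5; B: μ=3.9, E[X²]=30.42; C: μ=12, E[X²]=288.
E[X] = 0.33·4.9 + 0.39·3.9 + 0.28·12 = 6.498.
E[X²] = 0.33·24.5 + 0.39·30.42 + 0.28·288 = 100.589.
Var(X) = E[X²] − (E[X])² = 100.589 − 42.224 = 58.3648.

58.365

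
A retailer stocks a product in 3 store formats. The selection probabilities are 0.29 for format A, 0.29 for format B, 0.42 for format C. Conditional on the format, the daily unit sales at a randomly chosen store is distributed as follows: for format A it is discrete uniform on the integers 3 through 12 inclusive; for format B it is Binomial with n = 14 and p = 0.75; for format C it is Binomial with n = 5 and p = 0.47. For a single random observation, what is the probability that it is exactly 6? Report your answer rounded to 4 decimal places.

0.0314

Conditional on each format, P(X = 6): A: 0.1; B: 0.00815536; C: 0.
By total probability, P(X = 6) = 0.29·0.1 + 0.29·0.00815536 + 0.42·0 = 0.0313651.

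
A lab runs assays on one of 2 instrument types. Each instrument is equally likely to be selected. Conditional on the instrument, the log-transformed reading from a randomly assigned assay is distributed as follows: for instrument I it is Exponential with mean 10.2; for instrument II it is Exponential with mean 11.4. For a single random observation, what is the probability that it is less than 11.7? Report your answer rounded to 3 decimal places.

0.662

Conditional on each instrument, P(X < 11.7): I: 0.682431; II: 0.641675.
By total probability, P(X < 11.7) = 0.5·0.682431 + 0.5·0.641675 = 0.662053.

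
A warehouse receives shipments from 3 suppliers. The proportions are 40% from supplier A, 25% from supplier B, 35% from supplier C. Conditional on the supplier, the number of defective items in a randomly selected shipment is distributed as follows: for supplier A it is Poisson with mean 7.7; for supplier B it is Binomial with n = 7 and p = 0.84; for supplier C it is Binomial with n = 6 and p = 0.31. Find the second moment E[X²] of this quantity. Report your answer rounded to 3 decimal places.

37.335

For each component E[X²] = Var + (mean)², giving A: 66.99; B: 35.5152; C: 4.743.
Overall E[X²] = 0.4·66.99 + 0.25·35.5152 + 0.35·4.743 = 37.3349.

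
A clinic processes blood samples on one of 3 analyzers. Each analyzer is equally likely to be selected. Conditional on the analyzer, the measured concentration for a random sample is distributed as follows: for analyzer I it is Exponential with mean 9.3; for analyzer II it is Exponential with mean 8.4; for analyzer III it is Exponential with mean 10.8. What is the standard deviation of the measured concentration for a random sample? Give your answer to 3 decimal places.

9.603

Per component, I: μ=9.3, E[X²]=172.98; II: μ=8.4, E[X²]=141.12; III: μ=10.8, E[X²]=233.28.
E[X] = 0.333333·9.3 + 0.333333·8.4 + 0.333333·10.8 = 9.5.
E[X²] = 0.333333·172.98 + 0.333333·141.12 + 0.333333·233.28 = 182.46.
Var(X) = E[X²] − (E[X])² = 182.46 − 90.25 = 92.21.
SD(X) = √92.21 = 9.6026.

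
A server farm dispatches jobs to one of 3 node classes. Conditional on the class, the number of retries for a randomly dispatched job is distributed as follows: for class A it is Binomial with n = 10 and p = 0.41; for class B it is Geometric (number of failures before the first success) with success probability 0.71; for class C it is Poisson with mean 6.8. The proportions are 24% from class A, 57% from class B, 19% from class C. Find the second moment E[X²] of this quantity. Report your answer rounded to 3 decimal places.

For each component E[X²] = Var + (mean)², giving A: 19.229; B: 0.742115; C: 53.04.
Overall E[X²] = 0.24·19.229 + 0.57·0.742115 + 0.19·53.04 = 15.1156.

15.116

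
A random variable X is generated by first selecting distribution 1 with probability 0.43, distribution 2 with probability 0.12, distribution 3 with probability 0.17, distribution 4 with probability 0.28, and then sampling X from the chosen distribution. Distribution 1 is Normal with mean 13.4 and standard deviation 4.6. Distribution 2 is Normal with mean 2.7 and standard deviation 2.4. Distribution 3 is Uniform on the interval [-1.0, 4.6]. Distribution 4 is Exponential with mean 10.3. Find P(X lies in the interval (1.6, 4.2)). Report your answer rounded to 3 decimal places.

Conditional on each component, P(1.6 < X < 4.2): 1: 0.0175946; 2: 0.410658; 3: 0.464286; 4: 0.19099.
By total probability, P(1.6 < X < 4.2) = 0.43·0.0175946 + 0.12·0.410658 + 0.17·0.464286 + 0.28·0.19099 = 0.18925.

0.189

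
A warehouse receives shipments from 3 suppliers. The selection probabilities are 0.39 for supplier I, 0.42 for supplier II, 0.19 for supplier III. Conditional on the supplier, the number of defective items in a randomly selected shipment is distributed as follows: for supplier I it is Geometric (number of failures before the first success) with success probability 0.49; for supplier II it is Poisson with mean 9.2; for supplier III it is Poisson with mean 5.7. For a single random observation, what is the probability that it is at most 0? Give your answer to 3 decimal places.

0.192

Conditional on each supplier, P(X ≤ 0): I: 0.49; II: 0.000101039; III: 0.00334597.
By total probability, P(X ≤ 0) = 0.39·0.49 + 0.42·0.000101039 + 0.19·0.00334597 = 0.191778.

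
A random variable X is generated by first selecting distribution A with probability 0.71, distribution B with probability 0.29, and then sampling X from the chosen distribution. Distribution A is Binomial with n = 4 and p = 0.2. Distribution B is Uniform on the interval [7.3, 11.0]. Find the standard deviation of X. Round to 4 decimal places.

3.8912

Per component, A: μ=0.8, E[X²]=1.28; B: μ=9.15, E[X²]=84.8633.
E[X] = 0.71·0.8 + 0.29·9.15 = 3.2215.
E[X²] = 0.71·1.28 + 0.29·84.8633 = 25.5192.
Var(X) = E[X²] − (E[X])² = 25.5192 − 10.3781 = 15.1411.
SD(X) = √15.1411 = 3.89116.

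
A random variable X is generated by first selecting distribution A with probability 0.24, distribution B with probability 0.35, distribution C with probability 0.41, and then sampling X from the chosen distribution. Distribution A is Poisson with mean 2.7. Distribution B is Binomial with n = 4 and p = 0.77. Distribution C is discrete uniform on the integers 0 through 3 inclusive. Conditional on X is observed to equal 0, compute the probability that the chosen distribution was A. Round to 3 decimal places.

Likelihoods P(X=0 | ·): A: 0.0672055; B: 0.00279841; C: 0.25.
Posterior ∝ prior × likelihood. Numerator for A: 0.24·0.0672055 = 0.0161293.
Normalizing constant: 0.24·0.0672055 + 0.35·0.00279841 + 0.41·0.25 = 0.119609.
P(A | observation) = 0.0161293 / 0.119609 = 0.134851.

0.135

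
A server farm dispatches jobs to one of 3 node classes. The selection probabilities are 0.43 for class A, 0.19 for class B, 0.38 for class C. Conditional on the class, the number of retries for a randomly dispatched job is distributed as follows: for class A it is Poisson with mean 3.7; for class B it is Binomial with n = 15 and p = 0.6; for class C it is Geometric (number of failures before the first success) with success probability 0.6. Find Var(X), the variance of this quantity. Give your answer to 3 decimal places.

Per component, A: μ=3.7, E[X²]=17.39; B: μ=9, E[X²]=84.6; C: μ=0.666667, E[X²]=1.55556.
E[X] = 0.43·3.7 + 0.19·9 + 0.38·0.666667 = 3.55433.
E[X²] = 0.43·17.39 + 0.19·84.6 + 0.38·1.55556 = 24.1428.
Var(X) = E[X²] − (E[X])² = 24.1428 − 12.6333 = 11.5095.

11.510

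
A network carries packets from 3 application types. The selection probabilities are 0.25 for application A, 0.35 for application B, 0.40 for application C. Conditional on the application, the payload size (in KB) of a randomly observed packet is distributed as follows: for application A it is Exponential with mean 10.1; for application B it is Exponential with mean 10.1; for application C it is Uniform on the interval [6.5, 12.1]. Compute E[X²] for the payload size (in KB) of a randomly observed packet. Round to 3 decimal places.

158.053

For each component E[X²] = Var + (mean)², giving A: 204.02; B: 204.02; C: 89.1033.
Overall E[X²] = 0.25·204.02 + 0.35·204.02 + 0.4·89.1033 = 158.053.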